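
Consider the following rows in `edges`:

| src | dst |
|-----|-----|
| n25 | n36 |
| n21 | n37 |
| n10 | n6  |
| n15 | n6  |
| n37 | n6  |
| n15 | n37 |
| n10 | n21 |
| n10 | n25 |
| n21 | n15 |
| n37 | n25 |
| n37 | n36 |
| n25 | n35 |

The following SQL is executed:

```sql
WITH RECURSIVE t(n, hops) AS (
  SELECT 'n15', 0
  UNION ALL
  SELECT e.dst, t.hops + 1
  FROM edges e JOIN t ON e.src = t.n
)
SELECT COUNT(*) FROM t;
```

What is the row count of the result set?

8

Base: (n15, hops=0).
Iteration 1: edges from {n15} -> (n37, hops=1), (n6, hops=1).
Iteration 2: edges from {n37,n6} -> (n25, hops=2), (n36, hops=2), (n6, hops=2).
Iteration 3: edges from {n25,n36,n6} -> (n35, hops=3), (n36, hops=3).
Iteration 4: no outgoing edges from {n35,n36}; recursion stops.
Total rows emitted: 8.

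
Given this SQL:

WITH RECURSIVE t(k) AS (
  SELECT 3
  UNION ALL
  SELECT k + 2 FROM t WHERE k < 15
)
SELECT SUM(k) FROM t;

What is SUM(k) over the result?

63

Base: k=3.
Iteration 1: 3 < 15 holds -> k = 3 + 2 = 5.
Iteration 2: 5 < 15 holds -> k = 5 + 2 = 7.
Iteration 3: 7 < 15 holds -> k = 7 + 2 = 9.
Iteration 4: 9 < 15 holds -> k = 9 + 2 = 11.
Iteration 5: 11 < 15 holds -> k = 11 + 2 = 13.
Iteration 6: 13 < 15 holds -> k = 13 + 2 = 15.
Iteration 7: 15 < 15 fails; recursion stops.
SUM(k) = 3 + 5 + 7 + 9 + 11 + 13 + 15 = 63.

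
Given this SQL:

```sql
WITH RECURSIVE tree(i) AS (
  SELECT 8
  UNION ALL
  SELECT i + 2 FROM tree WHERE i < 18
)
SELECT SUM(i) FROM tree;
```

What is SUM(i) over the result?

78

Base: i=8.
Iteration 1: 8 < 18 holds -> i = 8 + 2 = 10.
Iteration 2: 10 < 18 holds -> i = 10 + 2 = 12.
Iteration 3: 12 < 18 holds -> i = 12 + 2 = 14.
Iteration 4: 14 < 18 holds -> i = 14 + 2 = 16.
Iteration 5: 16 < 18 holds -> i = 16 + 2 = 18.
Iteration 6: 18 < 18 fails; recursion stops.
SUM(i) = 8 + 10 + 12 + 14 + 16 + 18 = 78.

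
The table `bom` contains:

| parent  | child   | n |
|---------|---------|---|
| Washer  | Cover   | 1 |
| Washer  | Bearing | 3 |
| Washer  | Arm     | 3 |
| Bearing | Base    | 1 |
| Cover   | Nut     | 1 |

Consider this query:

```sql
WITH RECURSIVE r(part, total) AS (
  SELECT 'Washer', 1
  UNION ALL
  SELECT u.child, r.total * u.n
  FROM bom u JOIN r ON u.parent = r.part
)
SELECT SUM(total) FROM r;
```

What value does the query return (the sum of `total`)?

Base: (Washer, total=1).
Iteration 1: components of {Washer} -> Arm = 1*3 = 3, Bearing = 1*3 = 3, Cover = 1*1 = 1.
Iteration 2: components of {Arm,Bearing,Cover} -> Base = 3*1 = 3, Nut = 1*1 = 1.
Iteration 3: no further components; recursion stops.
SUM(total) = 1 + 1 + 3 + 3 + 1 + 3 = 12.

12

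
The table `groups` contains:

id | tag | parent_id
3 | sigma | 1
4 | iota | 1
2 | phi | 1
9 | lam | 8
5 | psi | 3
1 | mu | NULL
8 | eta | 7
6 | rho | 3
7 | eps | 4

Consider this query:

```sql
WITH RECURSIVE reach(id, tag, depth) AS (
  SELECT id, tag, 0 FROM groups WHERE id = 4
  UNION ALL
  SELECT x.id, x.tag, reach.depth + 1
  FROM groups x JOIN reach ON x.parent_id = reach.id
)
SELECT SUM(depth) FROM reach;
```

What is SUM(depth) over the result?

Base: id=4 (iota) at depth 0.
Iteration 1: rows with parent_id in {4} -> eps (id 7, depth 1).
Iteration 2: rows with parent_id in {7} -> eta (id 8, depth 2).
Iteration 3: rows with parent_id in {8} -> lam (id 9, depth 3).
Iteration 4: no rows with parent_id in {9}; recursion stops.
SUM(depth) = 0 + 1 + 2 + 3 = 6.

6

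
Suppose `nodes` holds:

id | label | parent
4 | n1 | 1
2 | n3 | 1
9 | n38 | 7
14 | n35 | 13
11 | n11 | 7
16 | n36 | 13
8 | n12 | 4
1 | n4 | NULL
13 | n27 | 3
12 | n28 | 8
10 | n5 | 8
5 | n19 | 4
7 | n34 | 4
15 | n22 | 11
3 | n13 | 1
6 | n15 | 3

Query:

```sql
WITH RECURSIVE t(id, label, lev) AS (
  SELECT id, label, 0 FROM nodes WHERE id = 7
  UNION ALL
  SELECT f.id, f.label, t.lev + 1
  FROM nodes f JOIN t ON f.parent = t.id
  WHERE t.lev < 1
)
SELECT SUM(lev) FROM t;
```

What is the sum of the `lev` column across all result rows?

Base: id=7 (n34) at lev 0.
Iteration 1: rows with parent in {7} -> n38 (id 9, lev 1), n11 (id 11, lev 1).
Iteration 2: lev < 1 fails for all current rows; recursion stops.
SUM(lev) = 0 + 1 + 1 = 2.

2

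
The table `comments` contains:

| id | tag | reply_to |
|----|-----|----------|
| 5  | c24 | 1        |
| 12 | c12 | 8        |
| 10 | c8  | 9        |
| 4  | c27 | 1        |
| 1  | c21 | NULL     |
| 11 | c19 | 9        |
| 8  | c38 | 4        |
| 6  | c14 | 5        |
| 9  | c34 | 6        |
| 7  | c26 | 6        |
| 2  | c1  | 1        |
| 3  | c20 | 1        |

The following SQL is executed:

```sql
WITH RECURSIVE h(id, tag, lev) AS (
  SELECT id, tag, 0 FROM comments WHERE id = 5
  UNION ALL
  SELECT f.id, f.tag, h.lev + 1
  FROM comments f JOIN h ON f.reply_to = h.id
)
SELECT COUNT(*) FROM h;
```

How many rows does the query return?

6

Base: id=5 (c24) at lev 0.
Iteration 1: rows with reply_to in {5} -> c14 (id 6, lev 1).
Iteration 2: rows with reply_to in {6} -> c26 (id 7, lev 2), c34 (id 9, lev 2).
Iteration 3: rows with reply_to in {7,9} -> c8 (id 10, lev 3), c19 (id 11, lev 3).
Iteration 4: no rows with reply_to in {10,11}; recursion stops.
Total rows emitted: 6.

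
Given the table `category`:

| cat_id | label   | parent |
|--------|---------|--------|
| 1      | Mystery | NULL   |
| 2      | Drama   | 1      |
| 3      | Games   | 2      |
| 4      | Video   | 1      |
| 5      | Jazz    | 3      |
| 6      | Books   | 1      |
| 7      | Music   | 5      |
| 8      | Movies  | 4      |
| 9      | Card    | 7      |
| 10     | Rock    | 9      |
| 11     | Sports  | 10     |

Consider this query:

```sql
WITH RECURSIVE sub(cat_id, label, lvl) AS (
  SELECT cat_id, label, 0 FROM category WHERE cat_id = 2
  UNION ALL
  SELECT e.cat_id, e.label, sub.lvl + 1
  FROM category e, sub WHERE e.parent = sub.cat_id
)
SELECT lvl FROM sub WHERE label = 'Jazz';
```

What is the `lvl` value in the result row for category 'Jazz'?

Base: cat_id=2 (Drama) at lvl 0.
Iteration 1: rows with parent in {2} -> Games (id 3, lvl 1).
Iteration 2: rows with parent in {3} -> Jazz (id 5, lvl 2).
Iteration 3: rows with parent in {5} -> Music (id 7, lvl 3).
Iteration 4: rows with parent in {7} -> Card (id 9, lvl 4).
Iteration 5: rows with parent in {9} -> Rock (id 10, lvl 5).
Iteration 6: rows with parent in {10} -> Sports (id 11, lvl 6).
Iteration 7: no rows with parent in {11}; recursion stops.

2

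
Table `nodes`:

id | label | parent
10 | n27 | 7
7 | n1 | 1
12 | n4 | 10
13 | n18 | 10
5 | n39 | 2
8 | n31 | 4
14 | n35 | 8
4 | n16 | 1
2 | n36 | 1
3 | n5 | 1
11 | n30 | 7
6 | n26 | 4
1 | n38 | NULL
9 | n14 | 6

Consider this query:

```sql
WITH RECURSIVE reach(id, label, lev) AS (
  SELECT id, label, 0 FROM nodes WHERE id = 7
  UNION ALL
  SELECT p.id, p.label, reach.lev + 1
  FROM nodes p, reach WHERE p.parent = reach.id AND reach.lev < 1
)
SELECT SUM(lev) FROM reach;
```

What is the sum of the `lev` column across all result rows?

2

Base: id=7 (n1) at lev 0.
Iteration 1: rows with parent in {7} -> n27 (id 10, lev 1), n30 (id 11, lev 1).
Iteration 2: lev < 1 fails for all current rows; recursion stops.
SUM(lev) = 0 + 1 + 1 = 2.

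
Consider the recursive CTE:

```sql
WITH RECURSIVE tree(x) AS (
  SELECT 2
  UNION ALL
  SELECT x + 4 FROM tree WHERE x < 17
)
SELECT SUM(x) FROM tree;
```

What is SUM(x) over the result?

Base: x=2.
Iteration 1: 2 < 17 holds -> x = 2 + 4 = 6.
Iteration 2: 6 < 17 holds -> x = 6 + 4 = 10.
Iteration 3: 10 < 17 holds -> x = 10 + 4 = 14.
Iteration 4: 14 < 17 holds -> x = 14 + 4 = 18.
Iteration 5: 18 < 17 fails; recursion stops.
SUM(x) = 2 + 6 + 10 + 14 + 18 = 50.

50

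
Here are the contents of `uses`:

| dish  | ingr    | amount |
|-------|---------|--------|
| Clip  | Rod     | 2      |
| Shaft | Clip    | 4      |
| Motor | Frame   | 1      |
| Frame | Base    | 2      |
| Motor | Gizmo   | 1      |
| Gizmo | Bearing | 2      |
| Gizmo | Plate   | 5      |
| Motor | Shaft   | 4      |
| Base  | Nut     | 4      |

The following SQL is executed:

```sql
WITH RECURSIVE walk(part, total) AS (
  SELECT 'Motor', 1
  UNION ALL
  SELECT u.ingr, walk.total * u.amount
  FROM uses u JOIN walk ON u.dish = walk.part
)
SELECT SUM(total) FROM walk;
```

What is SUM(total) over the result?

72

Base: (Motor, total=1).
Iteration 1: components of {Motor} -> Frame = 1*1 = 1, Gizmo = 1*1 = 1, Shaft = 1*4 = 4.
Iteration 2: components of {Frame,Gizmo,Shaft} -> Base = 1*2 = 2, Bearing = 1*2 = 2, Clip = 4*4 = 16, Plate = 1*5 = 5.
Iteration 3: components of {Base,Bearing,Clip,Plate} -> Nut = 2*4 = 8, Rod = 16*2 = 32.
Iteration 4: no further components; recursion stops.
SUM(total) = 1 + 4 + 1 + 1 + 16 + 2 + 2 + 5 + 32 + 8 = 72.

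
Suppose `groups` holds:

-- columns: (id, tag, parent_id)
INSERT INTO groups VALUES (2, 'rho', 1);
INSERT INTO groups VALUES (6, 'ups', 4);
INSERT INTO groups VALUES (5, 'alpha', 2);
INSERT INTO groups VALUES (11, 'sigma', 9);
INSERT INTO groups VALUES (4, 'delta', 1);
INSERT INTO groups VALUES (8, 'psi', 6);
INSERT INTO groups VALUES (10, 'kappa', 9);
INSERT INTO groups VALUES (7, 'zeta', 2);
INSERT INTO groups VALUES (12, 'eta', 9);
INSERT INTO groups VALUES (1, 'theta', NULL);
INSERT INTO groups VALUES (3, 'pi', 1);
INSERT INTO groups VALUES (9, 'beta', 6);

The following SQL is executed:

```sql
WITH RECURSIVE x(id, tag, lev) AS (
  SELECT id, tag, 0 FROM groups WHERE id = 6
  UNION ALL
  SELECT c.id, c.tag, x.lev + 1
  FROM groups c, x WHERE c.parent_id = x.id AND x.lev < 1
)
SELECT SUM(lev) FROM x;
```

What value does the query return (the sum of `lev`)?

2

Base: id=6 (ups) at lev 0.
Iteration 1: rows with parent_id in {6} -> psi (id 8, lev 1), beta (id 9, lev 1).
Iteration 2: lev < 1 fails for all current rows; recursion stops.
SUM(lev) = 0 + 1 + 1 = 2.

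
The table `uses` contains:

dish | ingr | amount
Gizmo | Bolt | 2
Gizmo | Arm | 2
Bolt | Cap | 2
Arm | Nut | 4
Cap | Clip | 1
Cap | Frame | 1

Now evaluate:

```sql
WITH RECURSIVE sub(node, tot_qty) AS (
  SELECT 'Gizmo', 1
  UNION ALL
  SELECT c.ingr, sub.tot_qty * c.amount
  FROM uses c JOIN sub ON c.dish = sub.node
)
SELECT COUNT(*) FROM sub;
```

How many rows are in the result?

7

Base: (Gizmo, tot_qty=1).
Iteration 1: components of {Gizmo} -> Arm = 1*2 = 2, Bolt = 1*2 = 2.
Iteration 2: components of {Arm,Bolt} -> Cap = 2*2 = 4, Nut = 2*4 = 8.
Iteration 3: components of {Cap,Nut} -> Clip = 4*1 = 4, Frame = 4*1 = 4.
Iteration 4: no further components; recursion stops.
Total rows emitted: 7.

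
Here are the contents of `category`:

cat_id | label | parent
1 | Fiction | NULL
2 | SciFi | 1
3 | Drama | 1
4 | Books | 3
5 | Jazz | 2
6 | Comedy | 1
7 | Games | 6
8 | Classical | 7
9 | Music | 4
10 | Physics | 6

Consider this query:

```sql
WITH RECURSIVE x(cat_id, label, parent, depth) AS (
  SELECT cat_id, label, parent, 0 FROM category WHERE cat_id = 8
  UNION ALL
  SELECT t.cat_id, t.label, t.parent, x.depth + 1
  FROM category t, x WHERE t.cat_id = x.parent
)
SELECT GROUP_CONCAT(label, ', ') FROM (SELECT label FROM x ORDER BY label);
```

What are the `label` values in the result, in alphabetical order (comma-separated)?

Base: cat_id=8 (Classical), parent=7, depth 0.
Iteration 1: join on cat_id=7 -> Games (id 7, parent=6, depth 1).
Iteration 2: join on cat_id=6 -> Comedy (id 6, parent=1, depth 2).
Iteration 3: join on cat_id=1 -> Fiction (id 1, parent=NULL, depth 3).
Iteration 4: parent is NULL; no match; recursion stops.

Classical, Comedy, Fiction, Games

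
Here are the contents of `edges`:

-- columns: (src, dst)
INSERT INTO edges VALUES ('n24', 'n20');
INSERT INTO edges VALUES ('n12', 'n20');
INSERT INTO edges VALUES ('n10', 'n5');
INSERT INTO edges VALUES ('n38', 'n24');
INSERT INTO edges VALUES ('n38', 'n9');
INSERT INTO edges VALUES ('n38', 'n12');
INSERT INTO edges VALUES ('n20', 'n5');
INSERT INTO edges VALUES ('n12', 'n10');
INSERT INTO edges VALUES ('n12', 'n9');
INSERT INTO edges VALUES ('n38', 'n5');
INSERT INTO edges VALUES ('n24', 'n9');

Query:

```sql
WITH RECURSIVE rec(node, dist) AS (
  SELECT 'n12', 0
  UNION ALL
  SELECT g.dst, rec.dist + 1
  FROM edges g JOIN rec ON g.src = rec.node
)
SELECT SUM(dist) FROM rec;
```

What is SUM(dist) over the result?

7

Base: (n12, dist=0).
Iteration 1: edges from {n12} -> (n10, dist=1), (n20, dist=1), (n9, dist=1).
Iteration 2: edges from {n10,n20,n9} -> (n5, dist=2) x2. [UNION ALL keeps all 2 new rows, including repeats]
Iteration 3: no outgoing edges from {n5}; recursion stops.
SUM(dist) = 0 + 1 + 1 + 1 + 2 + 2 = 7.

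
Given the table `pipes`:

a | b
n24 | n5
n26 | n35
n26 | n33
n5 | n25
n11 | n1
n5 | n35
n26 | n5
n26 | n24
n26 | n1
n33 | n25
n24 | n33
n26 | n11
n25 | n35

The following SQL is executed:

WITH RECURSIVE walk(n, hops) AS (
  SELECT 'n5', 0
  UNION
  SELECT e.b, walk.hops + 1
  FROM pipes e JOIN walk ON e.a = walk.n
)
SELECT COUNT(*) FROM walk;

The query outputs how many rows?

Base: (n5, hops=0).
Iteration 1: edges from {n5} -> (n25, hops=1), (n35, hops=1).
Iteration 2: edges from {n25,n35} -> (n35, hops=2).
Iteration 3: no outgoing edges from {n35}; recursion stops.
Total rows emitted: 4.

4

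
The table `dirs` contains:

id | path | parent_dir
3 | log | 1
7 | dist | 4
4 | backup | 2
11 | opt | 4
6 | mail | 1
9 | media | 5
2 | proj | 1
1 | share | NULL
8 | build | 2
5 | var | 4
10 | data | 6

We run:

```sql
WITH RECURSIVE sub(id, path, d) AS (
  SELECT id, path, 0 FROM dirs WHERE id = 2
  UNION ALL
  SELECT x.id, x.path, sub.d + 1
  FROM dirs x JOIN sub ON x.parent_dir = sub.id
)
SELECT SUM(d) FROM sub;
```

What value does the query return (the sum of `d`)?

Base: id=2 (proj) at d 0.
Iteration 1: rows with parent_dir in {2} -> backup (id 4, d 1), build (id 8, d 1).
Iteration 2: rows with parent_dir in {4,8} -> var (id 5, d 2), dist (id 7, d 2), opt (id 11, d 2).
Iteration 3: rows with parent_dir in {5,7,11} -> media (id 9, d 3).
Iteration 4: no rows with parent_dir in {9}; recursion stops.
SUM(d) = 0 + 1 + 1 + 2 + 2 + 2 + 3 = 11.

11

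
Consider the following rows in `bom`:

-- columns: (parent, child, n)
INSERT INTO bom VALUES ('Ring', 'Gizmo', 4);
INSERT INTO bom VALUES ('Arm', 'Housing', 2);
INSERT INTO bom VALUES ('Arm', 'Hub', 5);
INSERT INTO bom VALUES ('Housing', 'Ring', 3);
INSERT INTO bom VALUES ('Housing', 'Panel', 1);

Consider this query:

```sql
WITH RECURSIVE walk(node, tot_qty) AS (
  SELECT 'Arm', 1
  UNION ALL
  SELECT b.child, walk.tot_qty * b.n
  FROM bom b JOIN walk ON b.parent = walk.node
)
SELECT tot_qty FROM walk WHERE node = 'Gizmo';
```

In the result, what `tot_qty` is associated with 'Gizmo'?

Base: (Arm, tot_qty=1).
Iteration 1: components of {Arm} -> Housing = 1*2 = 2, Hub = 1*5 = 5.
Iteration 2: components of {Housing,Hub} -> Panel = 2*1 = 2, Ring = 2*3 = 6.
Iteration 3: components of {Panel,Ring} -> Gizmo = 6*4 = 24.
Iteration 4: no further components; recursion stops.

24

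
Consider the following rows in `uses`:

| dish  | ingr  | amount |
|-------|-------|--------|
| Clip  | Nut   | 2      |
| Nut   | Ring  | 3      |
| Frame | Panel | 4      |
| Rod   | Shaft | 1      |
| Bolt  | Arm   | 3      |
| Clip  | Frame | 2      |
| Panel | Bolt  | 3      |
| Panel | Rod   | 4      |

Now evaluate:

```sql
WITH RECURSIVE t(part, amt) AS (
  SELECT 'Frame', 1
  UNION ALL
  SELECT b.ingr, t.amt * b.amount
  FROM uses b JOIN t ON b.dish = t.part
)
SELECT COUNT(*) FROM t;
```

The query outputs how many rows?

6

Base: (Frame, amt=1).
Iteration 1: components of {Frame} -> Panel = 1*4 = 4.
Iteration 2: components of {Panel} -> Bolt = 4*3 = 12, Rod = 4*4 = 16.
Iteration 3: components of {Bolt,Rod} -> Arm = 12*3 = 36, Shaft = 16*1 = 16.
Iteration 4: no further components; recursion stops.
Total rows emitted: 6.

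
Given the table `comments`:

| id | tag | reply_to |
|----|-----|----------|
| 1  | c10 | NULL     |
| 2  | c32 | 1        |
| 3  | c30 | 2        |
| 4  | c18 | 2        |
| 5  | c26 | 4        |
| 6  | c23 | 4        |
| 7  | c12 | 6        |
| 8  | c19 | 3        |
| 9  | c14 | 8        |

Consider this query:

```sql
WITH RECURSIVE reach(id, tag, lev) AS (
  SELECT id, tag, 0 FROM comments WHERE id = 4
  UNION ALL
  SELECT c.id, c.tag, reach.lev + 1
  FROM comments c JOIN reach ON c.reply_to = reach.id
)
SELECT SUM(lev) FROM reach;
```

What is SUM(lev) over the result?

4

Base: id=4 (c18) at lev 0.
Iteration 1: rows with reply_to in {4} -> c26 (id 5, lev 1), c23 (id 6, lev 1).
Iteration 2: rows with reply_to in {5,6} -> c12 (id 7, lev 2).
Iteration 3: no rows with reply_to in {7}; recursion stops.
SUM(lev) = 0 + 1 + 1 + 2 = 4.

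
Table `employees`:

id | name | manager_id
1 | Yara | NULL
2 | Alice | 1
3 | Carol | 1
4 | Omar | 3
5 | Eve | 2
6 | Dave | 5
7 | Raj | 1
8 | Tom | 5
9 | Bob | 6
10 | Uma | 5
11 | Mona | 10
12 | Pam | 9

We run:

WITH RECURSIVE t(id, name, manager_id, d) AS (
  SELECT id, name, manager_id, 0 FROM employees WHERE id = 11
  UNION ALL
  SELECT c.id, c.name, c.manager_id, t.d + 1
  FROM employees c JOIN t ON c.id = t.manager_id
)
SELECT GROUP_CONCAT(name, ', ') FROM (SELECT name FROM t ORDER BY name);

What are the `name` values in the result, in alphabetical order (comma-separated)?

Base: id=11 (Mona), manager_id=10, d 0.
Iteration 1: join on id=10 -> Uma (id 10, manager_id=5, d 1).
Iteration 2: join on id=5 -> Eve (id 5, manager_id=2, d 2).
Iteration 3: join on id=2 -> Alice (id 2, manager_id=1, d 3).
Iteration 4: join on id=1 -> Yara (id 1, manager_id=NULL, d 4).
Iteration 5: manager_id is NULL; no match; recursion stops.

Alice, Eve, Mona, Uma, Yara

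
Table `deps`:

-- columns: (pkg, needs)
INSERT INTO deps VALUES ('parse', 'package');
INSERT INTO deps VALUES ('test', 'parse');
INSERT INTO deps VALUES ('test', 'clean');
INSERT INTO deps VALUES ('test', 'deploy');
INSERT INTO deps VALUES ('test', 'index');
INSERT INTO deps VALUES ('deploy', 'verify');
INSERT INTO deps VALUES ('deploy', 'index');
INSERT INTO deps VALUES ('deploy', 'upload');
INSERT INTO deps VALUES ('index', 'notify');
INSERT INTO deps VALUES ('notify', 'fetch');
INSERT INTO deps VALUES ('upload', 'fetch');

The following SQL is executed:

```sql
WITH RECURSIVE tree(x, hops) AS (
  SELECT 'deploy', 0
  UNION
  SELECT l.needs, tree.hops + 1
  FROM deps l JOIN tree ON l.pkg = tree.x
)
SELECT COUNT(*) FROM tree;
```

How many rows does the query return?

Base: (deploy, hops=0).
Iteration 1: edges from {deploy} -> (index, hops=1), (upload, hops=1), (verify, hops=1).
Iteration 2: edges from {index,upload,verify} -> (fetch, hops=2), (notify, hops=2).
Iteration 3: edges from {fetch,notify} -> (fetch, hops=3).
Iteration 4: no outgoing edges from {fetch}; recursion stops.
Total rows emitted: 7.

7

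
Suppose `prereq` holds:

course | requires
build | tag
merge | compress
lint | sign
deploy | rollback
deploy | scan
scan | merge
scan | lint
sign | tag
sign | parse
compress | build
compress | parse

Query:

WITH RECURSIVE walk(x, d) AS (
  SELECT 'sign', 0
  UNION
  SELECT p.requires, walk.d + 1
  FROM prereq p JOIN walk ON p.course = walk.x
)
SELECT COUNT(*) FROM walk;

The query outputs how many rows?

3

Base: (sign, d=0).
Iteration 1: edges from {sign} -> (parse, d=1), (tag, d=1).
Iteration 2: no outgoing edges from {parse,tag}; recursion stops.
Total rows emitted: 3.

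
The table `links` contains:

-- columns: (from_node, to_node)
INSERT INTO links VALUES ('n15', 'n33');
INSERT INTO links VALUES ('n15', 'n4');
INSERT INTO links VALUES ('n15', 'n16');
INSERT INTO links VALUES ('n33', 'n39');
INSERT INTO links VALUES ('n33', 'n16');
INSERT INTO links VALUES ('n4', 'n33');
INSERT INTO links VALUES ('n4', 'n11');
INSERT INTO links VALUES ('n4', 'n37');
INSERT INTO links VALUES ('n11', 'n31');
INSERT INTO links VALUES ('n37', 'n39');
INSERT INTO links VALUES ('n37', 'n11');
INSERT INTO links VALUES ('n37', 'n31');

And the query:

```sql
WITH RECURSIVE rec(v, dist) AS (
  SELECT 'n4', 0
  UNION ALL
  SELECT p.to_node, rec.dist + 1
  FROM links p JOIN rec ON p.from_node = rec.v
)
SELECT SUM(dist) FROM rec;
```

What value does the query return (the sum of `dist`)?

18

Base: (n4, dist=0).
Iteration 1: edges from {n4} -> (n11, dist=1), (n33, dist=1), (n37, dist=1).
Iteration 2: edges from {n11,n33,n37} -> (n11, dist=2), (n16, dist=2), (n31, dist=2) x2, (n39, dist=2) x2. [UNION ALL keeps all 6 new rows, including repeats]
Iteration 3: edges from {n11,n16,n31,n39} -> (n31, dist=3).
Iteration 4: no outgoing edges from {n31}; recursion stops.
SUM(dist) = 0 + 1 + 1 + 1 + 2 + 2 + 2 + 2 + 2 + 2 + 3 = 18.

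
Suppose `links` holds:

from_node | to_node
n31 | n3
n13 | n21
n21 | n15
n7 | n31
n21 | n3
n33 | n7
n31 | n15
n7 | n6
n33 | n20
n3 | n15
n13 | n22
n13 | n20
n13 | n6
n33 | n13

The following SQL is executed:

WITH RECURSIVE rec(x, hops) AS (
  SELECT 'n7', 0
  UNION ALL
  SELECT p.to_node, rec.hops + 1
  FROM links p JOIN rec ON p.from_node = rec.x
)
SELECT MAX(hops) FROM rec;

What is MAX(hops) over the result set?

Base: (n7, hops=0).
Iteration 1: edges from {n7} -> (n31, hops=1), (n6, hops=1).
Iteration 2: edges from {n31,n6} -> (n15, hops=2), (n3, hops=2).
Iteration 3: edges from {n15,n3} -> (n15, hops=3).
Iteration 4: no outgoing edges from {n15}; recursion stops.
hops values: 0, 1, 1, 2, 2, 3; the maximum is 3.

3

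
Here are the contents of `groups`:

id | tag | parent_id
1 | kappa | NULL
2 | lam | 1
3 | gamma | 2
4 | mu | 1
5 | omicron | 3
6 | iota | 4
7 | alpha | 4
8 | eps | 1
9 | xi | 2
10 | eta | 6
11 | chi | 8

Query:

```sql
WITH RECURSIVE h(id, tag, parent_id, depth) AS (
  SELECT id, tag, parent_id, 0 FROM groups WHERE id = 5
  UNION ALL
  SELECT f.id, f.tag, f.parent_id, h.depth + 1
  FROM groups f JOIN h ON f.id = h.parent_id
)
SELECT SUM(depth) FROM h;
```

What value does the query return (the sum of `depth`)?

6

Base: id=5 (omicron), parent_id=3, depth 0.
Iteration 1: join on id=3 -> gamma (id 3, parent_id=2, depth 1).
Iteration 2: join on id=2 -> lam (id 2, parent_id=1, depth 2).
Iteration 3: join on id=1 -> kappa (id 1, parent_id=NULL, depth 3).
Iteration 4: parent_id is NULL; no match; recursion stops.
SUM(depth) = 0 + 1 + 2 + 3 = 6.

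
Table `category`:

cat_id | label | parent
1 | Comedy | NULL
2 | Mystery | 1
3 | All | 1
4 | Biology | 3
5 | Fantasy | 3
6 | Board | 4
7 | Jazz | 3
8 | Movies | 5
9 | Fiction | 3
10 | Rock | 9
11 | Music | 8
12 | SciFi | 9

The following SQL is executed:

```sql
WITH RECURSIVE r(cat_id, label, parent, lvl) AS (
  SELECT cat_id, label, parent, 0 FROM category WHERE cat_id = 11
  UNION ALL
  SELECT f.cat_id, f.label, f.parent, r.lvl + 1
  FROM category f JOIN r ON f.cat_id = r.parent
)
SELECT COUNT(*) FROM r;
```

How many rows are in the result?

Base: cat_id=11 (Music), parent=8, lvl 0.
Iteration 1: join on cat_id=8 -> Movies (id 8, parent=5, lvl 1).
Iteration 2: join on cat_id=5 -> Fantasy (id 5, parent=3, lvl 2).
Iteration 3: join on cat_id=3 -> All (id 3, parent=1, lvl 3).
Iteration 4: join on cat_id=1 -> Comedy (id 1, parent=NULL, lvl 4).
Iteration 5: parent is NULL; no match; recursion stops.
Total rows emitted: 5.

5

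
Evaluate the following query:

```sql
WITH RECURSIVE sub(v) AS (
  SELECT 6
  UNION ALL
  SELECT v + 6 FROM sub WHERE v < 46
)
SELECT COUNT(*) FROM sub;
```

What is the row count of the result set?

8

Base: v=6.
Iteration 1: 6 < 46 holds -> v = 6 + 6 = 12.
Iteration 2: 12 < 46 holds -> v = 12 + 6 = 18.
Iteration 3: 18 < 46 holds -> v = 18 + 6 = 24.
Iteration 4: 24 < 46 holds -> v = 24 + 6 = 30.
Iteration 5: 30 < 46 holds -> v = 30 + 6 = 36.
Iteration 6: 36 < 46 holds -> v = 36 + 6 = 42.
Iteration 7: 42 < 46 holds -> v = 42 + 6 = 48.
Iteration 8: 48 < 46 fails; recursion stops.
Total rows emitted: 8.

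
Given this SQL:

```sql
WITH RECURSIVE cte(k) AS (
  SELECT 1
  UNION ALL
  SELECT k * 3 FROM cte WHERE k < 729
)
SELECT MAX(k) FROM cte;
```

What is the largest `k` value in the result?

729

Base: k=1.
Iteration 1: 1 < 729 holds -> k = 1 * 3 = 3.
Iteration 2: 3 < 729 holds -> k = 3 * 3 = 9.
Iteration 3: 9 < 729 holds -> k = 9 * 3 = 27.
Iteration 4: 27 < 729 holds -> k = 27 * 3 = 81.
Iteration 5: 81 < 729 holds -> k = 81 * 3 = 243.
Iteration 6: 243 < 729 holds -> k = 243 * 3 = 729.
Iteration 7: 729 < 729 fails; recursion stops.
k values: 1, 3, 9, 27, 81, 243, 729; the maximum is 729.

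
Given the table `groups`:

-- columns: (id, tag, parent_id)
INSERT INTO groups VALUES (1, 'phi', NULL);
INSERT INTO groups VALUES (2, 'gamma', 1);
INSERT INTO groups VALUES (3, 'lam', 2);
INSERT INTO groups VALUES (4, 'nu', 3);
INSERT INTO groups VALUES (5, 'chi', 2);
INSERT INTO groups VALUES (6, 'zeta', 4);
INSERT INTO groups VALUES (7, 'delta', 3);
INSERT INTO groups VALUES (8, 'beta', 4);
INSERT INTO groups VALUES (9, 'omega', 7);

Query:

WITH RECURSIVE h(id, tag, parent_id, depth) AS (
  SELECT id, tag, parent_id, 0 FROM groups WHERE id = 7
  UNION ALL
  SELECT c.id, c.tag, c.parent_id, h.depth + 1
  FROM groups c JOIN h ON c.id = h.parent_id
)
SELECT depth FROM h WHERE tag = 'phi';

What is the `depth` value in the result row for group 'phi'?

3

Base: id=7 (delta), parent_id=3, depth 0.
Iteration 1: join on id=3 -> lam (id 3, parent_id=2, depth 1).
Iteration 2: join on id=2 -> gamma (id 2, parent_id=1, depth 2).
Iteration 3: join on id=1 -> phi (id 1, parent_id=NULL, depth 3).
Iteration 4: parent_id is NULL; no match; recursion stops.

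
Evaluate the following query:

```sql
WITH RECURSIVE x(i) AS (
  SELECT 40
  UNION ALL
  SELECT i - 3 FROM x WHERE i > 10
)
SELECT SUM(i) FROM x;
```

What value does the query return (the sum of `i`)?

275

Base: i=40.
Iteration 1: 40 > 10 holds -> i = 40 - 3 = 37.
Iteration 2: 37 > 10 holds -> i = 37 - 3 = 34.
Iteration 3: 34 > 10 holds -> i = 34 - 3 = 31.
Iteration 4: 31 > 10 holds -> i = 31 - 3 = 28.
Iteration 5: 28 > 10 holds -> i = 28 - 3 = 25.
Iteration 6: 25 > 10 holds -> i = 25 - 3 = 22.
Iteration 7: 22 > 10 holds -> i = 22 - 3 = 19.
Iteration 8: 19 > 10 holds -> i = 19 - 3 = 16.
Iteration 9: 16 > 10 holds -> i = 16 - 3 = 13.
Iteration 10: 13 > 10 holds -> i = 13 - 3 = 10.
Iteration 11: 10 > 10 fails; recursion stops.
SUM(i) = 40 + 37 + 34 + 31 + 28 + 25 + 22 + 19 + 16 + 13 + 10 = 275.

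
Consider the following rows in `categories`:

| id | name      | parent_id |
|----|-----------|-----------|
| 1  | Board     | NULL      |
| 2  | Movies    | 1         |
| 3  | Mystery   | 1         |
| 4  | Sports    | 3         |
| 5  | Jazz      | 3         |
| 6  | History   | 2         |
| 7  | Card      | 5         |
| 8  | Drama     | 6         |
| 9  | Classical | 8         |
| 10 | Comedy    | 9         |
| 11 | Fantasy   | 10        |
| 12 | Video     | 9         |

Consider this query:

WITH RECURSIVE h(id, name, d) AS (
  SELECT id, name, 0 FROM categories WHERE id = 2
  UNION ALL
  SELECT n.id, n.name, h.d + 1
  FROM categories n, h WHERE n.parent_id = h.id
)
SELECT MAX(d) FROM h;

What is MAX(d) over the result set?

Base: id=2 (Movies) at d 0.
Iteration 1: rows with parent_id in {2} -> History (id 6, d 1).
Iteration 2: rows with parent_id in {6} -> Drama (id 8, d 2).
Iteration 3: rows with parent_id in {8} -> Classical (id 9, d 3).
Iteration 4: rows with parent_id in {9} -> Comedy (id 10, d 4), Video (id 12, d 4).
Iteration 5: rows with parent_id in {10,12} -> Fantasy (id 11, d 5).
Iteration 6: no rows with parent_id in {11}; recursion stops.
d values: 0, 1, 2, 3, 4, 4, 5; the maximum is 5.

5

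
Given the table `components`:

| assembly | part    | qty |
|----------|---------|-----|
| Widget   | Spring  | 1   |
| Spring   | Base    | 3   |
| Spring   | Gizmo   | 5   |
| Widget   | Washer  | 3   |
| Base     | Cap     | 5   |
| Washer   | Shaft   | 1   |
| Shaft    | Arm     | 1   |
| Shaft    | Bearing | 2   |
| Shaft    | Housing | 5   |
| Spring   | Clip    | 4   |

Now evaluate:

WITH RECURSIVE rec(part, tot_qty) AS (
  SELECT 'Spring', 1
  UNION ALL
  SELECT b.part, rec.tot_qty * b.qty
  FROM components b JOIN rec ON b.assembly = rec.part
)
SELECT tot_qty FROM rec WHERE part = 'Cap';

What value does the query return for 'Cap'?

Base: (Spring, tot_qty=1).
Iteration 1: components of {Spring} -> Base = 1*3 = 3, Clip = 1*4 = 4, Gizmo = 1*5 = 5.
Iteration 2: components of {Base,Clip,Gizmo} -> Cap = 3*5 = 15.
Iteration 3: no further components; recursion stops.

15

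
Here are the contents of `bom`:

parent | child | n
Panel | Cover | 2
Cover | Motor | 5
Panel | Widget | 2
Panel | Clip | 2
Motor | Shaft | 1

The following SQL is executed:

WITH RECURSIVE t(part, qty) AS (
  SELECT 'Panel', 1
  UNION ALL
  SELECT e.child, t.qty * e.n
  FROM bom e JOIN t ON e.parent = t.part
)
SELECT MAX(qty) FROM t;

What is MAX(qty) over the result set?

10

Base: (Panel, qty=1).
Iteration 1: components of {Panel} -> Clip = 1*2 = 2, Cover = 1*2 = 2, Widget = 1*2 = 2.
Iteration 2: components of {Clip,Cover,Widget} -> Motor = 2*5 = 10.
Iteration 3: components of {Motor} -> Shaft = 10*1 = 10.
Iteration 4: no further components; recursion stops.
qty values: 1, 2, 2, 2, 10, 10; the maximum is 10.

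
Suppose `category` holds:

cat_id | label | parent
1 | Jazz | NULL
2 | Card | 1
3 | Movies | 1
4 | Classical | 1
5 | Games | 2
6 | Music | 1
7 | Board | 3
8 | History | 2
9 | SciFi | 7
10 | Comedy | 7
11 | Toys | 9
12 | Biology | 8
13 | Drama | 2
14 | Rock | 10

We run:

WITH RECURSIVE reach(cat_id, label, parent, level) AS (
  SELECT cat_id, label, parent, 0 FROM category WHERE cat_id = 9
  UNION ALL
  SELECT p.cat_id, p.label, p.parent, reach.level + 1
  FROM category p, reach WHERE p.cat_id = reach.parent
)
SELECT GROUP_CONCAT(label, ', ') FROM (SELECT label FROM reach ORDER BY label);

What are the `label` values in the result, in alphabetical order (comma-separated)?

Base: cat_id=9 (SciFi), parent=7, level 0.
Iteration 1: join on cat_id=7 -> Board (id 7, parent=3, level 1).
Iteration 2: join on cat_id=3 -> Movies (id 3, parent=1, level 2).
Iteration 3: join on cat_id=1 -> Jazz (id 1, parent=NULL, level 3).
Iteration 4: parent is NULL; no match; recursion stops.

Board, Jazz, Movies, SciFi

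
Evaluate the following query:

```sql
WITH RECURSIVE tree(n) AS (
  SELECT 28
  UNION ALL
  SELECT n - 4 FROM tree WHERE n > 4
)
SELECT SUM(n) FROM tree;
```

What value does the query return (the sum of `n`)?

Base: n=28.
Iteration 1: 28 > 4 holds -> n = 28 - 4 = 24.
Iteration 2: 24 > 4 holds -> n = 24 - 4 = 20.
Iteration 3: 20 > 4 holds -> n = 20 - 4 = 16.
Iteration 4: 16 > 4 holds -> n = 16 - 4 = 12.
Iteration 5: 12 > 4 holds -> n = 12 - 4 = 8.
Iteration 6: 8 > 4 holds -> n = 8 - 4 = 4.
Iteration 7: 4 > 4 fails; recursion stops.
SUM(n) = 28 + 24 + 20 + 16 + 12 + 8 + 4 = 112.

112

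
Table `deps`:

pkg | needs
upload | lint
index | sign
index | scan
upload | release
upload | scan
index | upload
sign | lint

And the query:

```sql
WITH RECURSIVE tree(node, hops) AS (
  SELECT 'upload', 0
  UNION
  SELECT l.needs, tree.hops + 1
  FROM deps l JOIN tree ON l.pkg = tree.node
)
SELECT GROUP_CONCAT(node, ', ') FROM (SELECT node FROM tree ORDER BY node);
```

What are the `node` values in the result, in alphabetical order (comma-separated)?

Base: (upload, hops=0).
Iteration 1: edges from {upload} -> (lint, hops=1), (release, hops=1), (scan, hops=1).
Iteration 2: no outgoing edges from {lint,release,scan}; recursion stops.

lint, release, scan, upload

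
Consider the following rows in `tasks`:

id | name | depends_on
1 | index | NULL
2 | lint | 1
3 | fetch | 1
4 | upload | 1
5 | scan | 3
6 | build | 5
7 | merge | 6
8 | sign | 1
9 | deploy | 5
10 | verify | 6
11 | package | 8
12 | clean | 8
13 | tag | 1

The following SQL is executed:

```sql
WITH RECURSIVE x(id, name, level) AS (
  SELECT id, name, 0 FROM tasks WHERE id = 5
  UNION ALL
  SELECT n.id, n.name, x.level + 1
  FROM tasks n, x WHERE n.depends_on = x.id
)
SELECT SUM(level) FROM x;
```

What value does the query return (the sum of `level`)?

6

Base: id=5 (scan) at level 0.
Iteration 1: rows with depends_on in {5} -> build (id 6, level 1), deploy (id 9, level 1).
Iteration 2: rows with depends_on in {6,9} -> merge (id 7, level 2), verify (id 10, level 2).
Iteration 3: no rows with depends_on in {7,10}; recursion stops.
SUM(level) = 0 + 1 + 1 + 2 + 2 = 6.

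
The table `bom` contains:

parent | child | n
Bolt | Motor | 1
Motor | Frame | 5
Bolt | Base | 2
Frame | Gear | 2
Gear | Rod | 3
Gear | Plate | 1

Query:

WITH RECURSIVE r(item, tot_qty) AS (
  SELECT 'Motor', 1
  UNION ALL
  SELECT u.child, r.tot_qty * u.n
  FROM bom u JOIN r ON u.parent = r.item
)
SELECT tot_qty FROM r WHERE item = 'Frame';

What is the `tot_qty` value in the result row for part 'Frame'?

5

Base: (Motor, tot_qty=1).
Iteration 1: components of {Motor} -> Frame = 1*5 = 5.
Iteration 2: components of {Frame} -> Gear = 5*2 = 10.
Iteration 3: components of {Gear} -> Plate = 10*1 = 10, Rod = 10*3 = 30.
Iteration 4: no further components; recursion stops.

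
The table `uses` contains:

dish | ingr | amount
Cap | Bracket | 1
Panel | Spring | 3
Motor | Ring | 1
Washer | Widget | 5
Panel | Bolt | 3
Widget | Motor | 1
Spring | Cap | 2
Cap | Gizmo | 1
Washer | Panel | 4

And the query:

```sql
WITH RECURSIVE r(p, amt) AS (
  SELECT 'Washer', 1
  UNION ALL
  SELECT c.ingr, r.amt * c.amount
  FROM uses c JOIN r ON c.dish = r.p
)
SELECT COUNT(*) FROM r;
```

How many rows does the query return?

Base: (Washer, amt=1).
Iteration 1: components of {Washer} -> Panel = 1*4 = 4, Widget = 1*5 = 5.
Iteration 2: components of {Panel,Widget} -> Bolt = 4*3 = 12, Motor = 5*1 = 5, Spring = 4*3 = 12.
Iteration 3: components of {Bolt,Motor,Spring} -> Cap = 12*2 = 24, Ring = 5*1 = 5.
Iteration 4: components of {Cap,Ring} -> Bracket = 24*1 = 24, Gizmo = 24*1 = 24.
Iteration 5: no further components; recursion stops.
Total rows emitted: 10.

10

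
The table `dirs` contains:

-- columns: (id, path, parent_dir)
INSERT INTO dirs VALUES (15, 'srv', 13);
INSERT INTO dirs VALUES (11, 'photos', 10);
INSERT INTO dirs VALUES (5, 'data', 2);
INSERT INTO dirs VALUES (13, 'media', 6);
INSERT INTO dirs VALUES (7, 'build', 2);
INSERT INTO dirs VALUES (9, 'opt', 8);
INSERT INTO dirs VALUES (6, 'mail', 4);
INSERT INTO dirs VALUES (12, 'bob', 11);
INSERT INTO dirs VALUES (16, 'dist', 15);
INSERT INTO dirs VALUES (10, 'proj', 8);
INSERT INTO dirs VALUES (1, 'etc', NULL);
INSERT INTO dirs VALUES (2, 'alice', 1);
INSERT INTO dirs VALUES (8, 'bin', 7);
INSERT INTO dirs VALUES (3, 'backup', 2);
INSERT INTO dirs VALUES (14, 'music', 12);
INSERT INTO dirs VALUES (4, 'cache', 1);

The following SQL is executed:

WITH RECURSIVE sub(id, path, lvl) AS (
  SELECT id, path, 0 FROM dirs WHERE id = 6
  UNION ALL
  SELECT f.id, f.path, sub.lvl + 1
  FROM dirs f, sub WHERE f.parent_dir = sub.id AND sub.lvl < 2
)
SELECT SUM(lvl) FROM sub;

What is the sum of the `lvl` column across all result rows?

3

Base: id=6 (mail) at lvl 0.
Iteration 1: rows with parent_dir in {6} -> media (id 13, lvl 1).
Iteration 2: rows with parent_dir in {13} -> srv (id 15, lvl 2).
Iteration 3: lvl < 2 fails for all current rows; recursion stops.
SUM(lvl) = 0 + 1 + 2 = 3.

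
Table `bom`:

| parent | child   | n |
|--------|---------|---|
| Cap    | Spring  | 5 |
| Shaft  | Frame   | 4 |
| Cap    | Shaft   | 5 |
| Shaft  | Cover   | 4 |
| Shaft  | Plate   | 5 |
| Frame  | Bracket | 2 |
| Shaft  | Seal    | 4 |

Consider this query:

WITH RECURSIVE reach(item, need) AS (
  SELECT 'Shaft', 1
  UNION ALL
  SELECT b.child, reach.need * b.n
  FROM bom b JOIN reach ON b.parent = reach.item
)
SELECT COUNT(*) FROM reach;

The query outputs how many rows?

Base: (Shaft, need=1).
Iteration 1: components of {Shaft} -> Cover = 1*4 = 4, Frame = 1*4 = 4, Plate = 1*5 = 5, Seal = 1*4 = 4.
Iteration 2: components of {Cover,Frame,Plate,Seal} -> Bracket = 4*2 = 8.
Iteration 3: no further components; recursion stops.
Total rows emitted: 6.

6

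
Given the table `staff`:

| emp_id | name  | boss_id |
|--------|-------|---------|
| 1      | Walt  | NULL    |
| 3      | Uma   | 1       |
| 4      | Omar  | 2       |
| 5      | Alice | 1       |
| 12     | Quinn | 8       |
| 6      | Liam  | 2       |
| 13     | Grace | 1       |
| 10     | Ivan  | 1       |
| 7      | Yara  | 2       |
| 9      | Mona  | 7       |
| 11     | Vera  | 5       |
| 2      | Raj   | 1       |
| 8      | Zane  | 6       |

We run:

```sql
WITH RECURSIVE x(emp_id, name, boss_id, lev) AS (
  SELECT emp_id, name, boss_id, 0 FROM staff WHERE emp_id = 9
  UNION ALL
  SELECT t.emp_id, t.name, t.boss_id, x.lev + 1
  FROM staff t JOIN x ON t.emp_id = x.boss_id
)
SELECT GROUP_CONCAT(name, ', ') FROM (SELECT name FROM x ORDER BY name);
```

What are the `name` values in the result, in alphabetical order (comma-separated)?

Mona, Raj, Walt, Yara

Base: emp_id=9 (Mona), boss_id=7, lev 0.
Iteration 1: join on emp_id=7 -> Yara (id 7, boss_id=2, lev 1).
Iteration 2: join on emp_id=2 -> Raj (id 2, boss_id=1, lev 2).
Iteration 3: join on emp_id=1 -> Walt (id 1, boss_id=NULL, lev 3).
Iteration 4: boss_id is NULL; no match; recursion stops.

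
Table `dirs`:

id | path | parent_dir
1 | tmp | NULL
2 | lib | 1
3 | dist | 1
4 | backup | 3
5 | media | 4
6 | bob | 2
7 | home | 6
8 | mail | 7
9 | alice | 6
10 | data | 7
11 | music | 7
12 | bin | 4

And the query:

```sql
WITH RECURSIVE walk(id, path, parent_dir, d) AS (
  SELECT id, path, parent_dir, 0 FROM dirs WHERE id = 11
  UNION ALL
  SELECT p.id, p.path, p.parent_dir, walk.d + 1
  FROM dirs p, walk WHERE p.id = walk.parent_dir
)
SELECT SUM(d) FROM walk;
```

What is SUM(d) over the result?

Base: id=11 (music), parent_dir=7, d 0.
Iteration 1: join on id=7 -> home (id 7, parent_dir=6, d 1).
Iteration 2: join on id=6 -> bob (id 6, parent_dir=2, d 2).
Iteration 3: join on id=2 -> lib (id 2, parent_dir=1, d 3).
Iteration 4: join on id=1 -> tmp (id 1, parent_dir=NULL, d 4).
Iteration 5: parent_dir is NULL; no match; recursion stops.
SUM(d) = 0 + 1 + 2 + 3 + 4 = 10.

10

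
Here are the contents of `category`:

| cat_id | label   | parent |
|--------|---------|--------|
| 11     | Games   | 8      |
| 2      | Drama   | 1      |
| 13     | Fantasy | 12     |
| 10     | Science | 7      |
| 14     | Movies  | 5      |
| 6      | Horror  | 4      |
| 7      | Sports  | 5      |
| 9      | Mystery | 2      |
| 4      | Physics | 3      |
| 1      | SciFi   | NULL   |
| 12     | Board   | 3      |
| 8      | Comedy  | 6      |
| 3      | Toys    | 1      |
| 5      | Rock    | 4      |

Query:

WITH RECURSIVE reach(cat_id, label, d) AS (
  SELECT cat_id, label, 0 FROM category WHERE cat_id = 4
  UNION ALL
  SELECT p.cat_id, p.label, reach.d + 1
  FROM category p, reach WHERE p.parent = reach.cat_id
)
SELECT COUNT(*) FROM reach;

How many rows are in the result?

Base: cat_id=4 (Physics) at d 0.
Iteration 1: rows with parent in {4} -> Rock (id 5, d 1), Horror (id 6, d 1).
Iteration 2: rows with parent in {5,6} -> Sports (id 7, d 2), Comedy (id 8, d 2), Movies (id 14, d 2).
Iteration 3: rows with parent in {7,8,14} -> Science (id 10, d 3), Games (id 11, d 3).
Iteration 4: no rows with parent in {10,11}; recursion stops.
Total rows emitted: 8.

8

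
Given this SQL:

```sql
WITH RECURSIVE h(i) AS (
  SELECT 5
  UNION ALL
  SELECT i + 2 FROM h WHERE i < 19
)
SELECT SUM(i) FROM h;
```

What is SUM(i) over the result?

Base: i=5.
Iteration 1: 5 < 19 holds -> i = 5 + 2 = 7.
Iteration 2: 7 < 19 holds -> i = 7 + 2 = 9.
Iteration 3: 9 < 19 holds -> i = 9 + 2 = 11.
Iteration 4: 11 < 19 holds -> i = 11 + 2 = 13.
Iteration 5: 13 < 19 holds -> i = 13 + 2 = 15.
Iteration 6: 15 < 19 holds -> i = 15 + 2 = 17.
Iteration 7: 17 < 19 holds -> i = 17 + 2 = 19.
Iteration 8: 19 < 19 fails; recursion stops.
SUM(i) = 5 + 7 + 9 + 11 + 13 + 15 + 17 + 19 = 96.

96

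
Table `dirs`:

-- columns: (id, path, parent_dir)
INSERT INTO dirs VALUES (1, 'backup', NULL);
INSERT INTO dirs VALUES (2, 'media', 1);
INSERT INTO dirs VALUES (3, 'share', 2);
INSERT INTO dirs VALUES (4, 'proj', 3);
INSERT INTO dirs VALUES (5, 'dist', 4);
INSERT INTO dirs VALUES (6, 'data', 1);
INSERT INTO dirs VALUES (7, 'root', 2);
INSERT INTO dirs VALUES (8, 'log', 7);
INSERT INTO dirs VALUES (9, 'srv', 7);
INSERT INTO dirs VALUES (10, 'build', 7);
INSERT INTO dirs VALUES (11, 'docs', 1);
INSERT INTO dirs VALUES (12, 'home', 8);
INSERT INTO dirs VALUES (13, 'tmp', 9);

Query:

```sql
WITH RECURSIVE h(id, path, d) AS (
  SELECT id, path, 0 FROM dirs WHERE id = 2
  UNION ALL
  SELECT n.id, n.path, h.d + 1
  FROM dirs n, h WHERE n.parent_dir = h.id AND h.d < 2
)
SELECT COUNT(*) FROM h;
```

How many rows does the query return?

Base: id=2 (media) at d 0.
Iteration 1: rows with parent_dir in {2} -> share (id 3, d 1), root (id 7, d 1).
Iteration 2: rows with parent_dir in {3,7} -> proj (id 4, d 2), log (id 8, d 2), srv (id 9, d 2), build (id 10, d 2).
Iteration 3: d < 2 fails for all current rows; recursion stops.
Total rows emitted: 7.

7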